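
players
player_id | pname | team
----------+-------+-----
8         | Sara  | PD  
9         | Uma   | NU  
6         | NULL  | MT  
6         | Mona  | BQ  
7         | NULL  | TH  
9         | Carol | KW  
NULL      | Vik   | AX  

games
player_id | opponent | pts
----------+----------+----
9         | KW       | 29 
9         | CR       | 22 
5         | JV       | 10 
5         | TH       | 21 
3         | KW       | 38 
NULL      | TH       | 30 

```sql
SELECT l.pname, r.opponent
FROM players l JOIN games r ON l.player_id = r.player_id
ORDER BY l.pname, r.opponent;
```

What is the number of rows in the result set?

4

INNER JOIN keeps only pairs where the ON condition holds.
Matching on l.player_id = r.player_id. A NULL in a compared column never satisfies the condition.
- l[0] player_id=8 → no match; dropped.
- l[1] player_id=9 → 2 match(es) in r → 2 row(s).
- l[2] player_id=6 → no match; dropped.
- l[3] player_id=6 → no match; dropped.
- l[4] player_id=7 → no match; dropped.
- l[5] player_id=9 → 2 match(es) in r → 2 row(s).
- l[6] player_id=NULL → no match; dropped.
Total: 4 rows.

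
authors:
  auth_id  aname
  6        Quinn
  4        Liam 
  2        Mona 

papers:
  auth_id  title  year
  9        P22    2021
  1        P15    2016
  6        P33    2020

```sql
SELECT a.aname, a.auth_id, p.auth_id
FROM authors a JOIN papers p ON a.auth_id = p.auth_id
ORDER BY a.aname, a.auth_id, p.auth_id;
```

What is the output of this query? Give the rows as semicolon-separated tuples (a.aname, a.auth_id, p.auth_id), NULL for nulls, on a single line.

(Quinn, 6, 6)

INNER JOIN keeps only pairs where the ON condition holds.
Matching on a.auth_id = p.auth_id.
Matched pairs: 1.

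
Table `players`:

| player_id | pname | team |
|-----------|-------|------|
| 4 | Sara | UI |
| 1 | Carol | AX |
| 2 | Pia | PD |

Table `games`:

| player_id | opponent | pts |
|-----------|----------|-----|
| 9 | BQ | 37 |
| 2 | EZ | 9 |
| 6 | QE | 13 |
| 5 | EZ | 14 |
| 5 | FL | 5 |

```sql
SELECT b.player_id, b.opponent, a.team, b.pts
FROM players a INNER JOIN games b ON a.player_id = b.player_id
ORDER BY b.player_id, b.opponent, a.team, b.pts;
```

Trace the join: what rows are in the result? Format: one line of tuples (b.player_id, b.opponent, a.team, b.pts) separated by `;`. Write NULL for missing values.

INNER JOIN keeps only pairs where the ON condition holds.
Matching on a.player_id = b.player_id.
- a (player_id=4) has no partner → excluded.
- a (player_id=1) has no partner → excluded.
- a (player_id=2) pairs with 1 row(s) of b.
After projecting and ordering:
b.player_id | b.opponent | a.team | b.pts
2 | EZ | PD | 9

(2, EZ, PD, 9)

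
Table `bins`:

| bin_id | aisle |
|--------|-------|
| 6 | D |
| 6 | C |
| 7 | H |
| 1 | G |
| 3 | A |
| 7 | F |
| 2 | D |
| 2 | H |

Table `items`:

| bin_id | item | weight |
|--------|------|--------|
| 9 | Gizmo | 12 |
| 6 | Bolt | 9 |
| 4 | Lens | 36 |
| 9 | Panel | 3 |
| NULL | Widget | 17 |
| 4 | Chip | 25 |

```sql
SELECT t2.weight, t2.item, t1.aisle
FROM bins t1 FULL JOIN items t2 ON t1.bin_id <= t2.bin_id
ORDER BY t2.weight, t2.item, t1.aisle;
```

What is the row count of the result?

FULL OUTER JOIN keeps every row from both sides; unmatched rows get NULL for the other side's columns.
Matching on t1.bin_id <= t2.bin_id. A NULL in a compared column never satisfies the condition.
- t1 row (bin_id=6): matches 3 t2 row(s) → 3 output row(s).
- t1 row (bin_id=6): matches 3 t2 row(s) → 3 output row(s).
- t1 row (bin_id=7): matches 2 t2 row(s) → 2 output row(s).
- t1 row (bin_id=1): matches 5 t2 row(s) → 5 output row(s).
- t1 row (bin_id=3): matches 5 t2 row(s) → 5 output row(s).
- t1 row (bin_id=7): matches 2 t2 row(s) → 2 output row(s).
- t1 row (bin_id=2): matches 5 t2 row(s) → 5 output row(s).
- t1 row (bin_id=2): matches 5 t2 row(s) → 5 output row(s).
- 1 row(s) from t2 found no t1 partner → padded with NULL.
Total: 30 matched + 1 padded = 31 rows.

31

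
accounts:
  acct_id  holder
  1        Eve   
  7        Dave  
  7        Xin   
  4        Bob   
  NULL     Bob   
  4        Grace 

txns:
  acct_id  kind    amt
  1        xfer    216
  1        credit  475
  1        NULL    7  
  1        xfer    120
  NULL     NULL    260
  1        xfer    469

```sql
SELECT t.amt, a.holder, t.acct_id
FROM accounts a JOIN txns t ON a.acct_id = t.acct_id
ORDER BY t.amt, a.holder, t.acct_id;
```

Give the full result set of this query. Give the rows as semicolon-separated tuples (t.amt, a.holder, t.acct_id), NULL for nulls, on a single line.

(7, Eve, 1); (120, Eve, 1); (216, Eve, 1); (469, Eve, 1); (475, Eve, 1)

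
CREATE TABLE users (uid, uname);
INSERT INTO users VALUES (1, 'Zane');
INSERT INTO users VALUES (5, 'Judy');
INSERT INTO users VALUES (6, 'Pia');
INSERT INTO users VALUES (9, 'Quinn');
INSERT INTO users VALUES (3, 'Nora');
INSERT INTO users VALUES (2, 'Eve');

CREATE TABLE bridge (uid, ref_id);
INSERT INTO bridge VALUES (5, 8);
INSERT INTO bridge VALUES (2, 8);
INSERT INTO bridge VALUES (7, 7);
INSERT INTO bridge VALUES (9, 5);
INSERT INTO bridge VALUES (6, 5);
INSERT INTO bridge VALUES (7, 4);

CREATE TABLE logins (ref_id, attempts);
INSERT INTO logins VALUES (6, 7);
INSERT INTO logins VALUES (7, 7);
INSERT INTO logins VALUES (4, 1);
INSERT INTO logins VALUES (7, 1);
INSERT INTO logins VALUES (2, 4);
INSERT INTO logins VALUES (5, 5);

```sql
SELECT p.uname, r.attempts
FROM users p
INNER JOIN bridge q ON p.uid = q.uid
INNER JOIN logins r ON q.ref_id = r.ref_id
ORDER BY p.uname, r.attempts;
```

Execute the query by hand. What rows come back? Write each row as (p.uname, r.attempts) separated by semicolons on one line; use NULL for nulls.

Joins associate left-to-right: users INNER JOIN bridge on uid gives 4 intermediate row(s).
Then INNER JOIN `logins r` on ref_id: keep only rows whose q.ref_id appears in r.

(Pia, 5); (Quinn, 5)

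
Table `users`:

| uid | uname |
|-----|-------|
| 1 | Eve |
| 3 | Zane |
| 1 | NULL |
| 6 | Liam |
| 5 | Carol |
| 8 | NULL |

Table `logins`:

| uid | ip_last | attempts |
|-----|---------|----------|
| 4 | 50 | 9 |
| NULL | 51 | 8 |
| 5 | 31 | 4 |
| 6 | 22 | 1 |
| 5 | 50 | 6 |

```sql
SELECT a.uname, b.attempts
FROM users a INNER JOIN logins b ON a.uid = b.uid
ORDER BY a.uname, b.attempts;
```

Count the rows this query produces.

INNER JOIN keeps only pairs where the ON condition holds.
Matching on a.uid = b.uid. A NULL in a compared column never satisfies the condition.
Matched pairs: 3.
Total: 3 rows.

3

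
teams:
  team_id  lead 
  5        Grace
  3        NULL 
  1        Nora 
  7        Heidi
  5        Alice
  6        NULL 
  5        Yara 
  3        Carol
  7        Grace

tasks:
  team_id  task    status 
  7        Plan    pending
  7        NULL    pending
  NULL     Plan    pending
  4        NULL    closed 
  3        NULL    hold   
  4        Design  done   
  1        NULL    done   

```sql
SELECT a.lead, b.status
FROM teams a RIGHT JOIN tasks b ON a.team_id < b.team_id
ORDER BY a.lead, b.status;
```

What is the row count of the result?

RIGHT JOIN keeps every row from `tasks`; unmatched rows get NULL for `teams`'s columns.
Matching on a.team_id < b.team_id. A NULL in a compared column never satisfies the condition.
- a[0] team_id=5 → 2 match(es) in b → 2 row(s).
- a[1] team_id=3 → 4 match(es) in b → 4 row(s).
- a[2] team_id=1 → 5 match(es) in b → 5 row(s).
- a[3] team_id=7 → no match.
- a[4] team_id=5 → 2 match(es) in b → 2 row(s).
- a[5] team_id=6 → 2 match(es) in b → 2 row(s).
- a[6] team_id=5 → 2 match(es) in b → 2 row(s).
- a[7] team_id=3 → 4 match(es) in b → 4 row(s).
- a[8] team_id=7 → no match.
- 2 row(s) from b found no a partner → padded with NULL.
Total: 21 matched + 2 padded = 23 rows.

23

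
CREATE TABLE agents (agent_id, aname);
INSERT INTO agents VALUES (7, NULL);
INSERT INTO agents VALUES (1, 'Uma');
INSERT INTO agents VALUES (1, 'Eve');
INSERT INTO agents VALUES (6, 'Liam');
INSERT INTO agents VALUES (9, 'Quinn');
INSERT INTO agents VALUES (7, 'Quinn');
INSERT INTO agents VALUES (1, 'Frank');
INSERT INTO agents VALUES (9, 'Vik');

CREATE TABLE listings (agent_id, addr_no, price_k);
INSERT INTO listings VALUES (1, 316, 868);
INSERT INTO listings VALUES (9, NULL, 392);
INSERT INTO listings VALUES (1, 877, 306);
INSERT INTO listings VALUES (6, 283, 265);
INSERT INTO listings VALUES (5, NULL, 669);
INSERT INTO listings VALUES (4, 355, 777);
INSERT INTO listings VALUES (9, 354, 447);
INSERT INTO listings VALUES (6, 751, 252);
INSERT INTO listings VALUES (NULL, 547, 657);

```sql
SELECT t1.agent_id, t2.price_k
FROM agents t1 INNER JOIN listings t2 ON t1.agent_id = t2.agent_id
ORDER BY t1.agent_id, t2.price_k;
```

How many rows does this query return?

INNER JOIN keeps only pairs where the ON condition holds.
Matching on t1.agent_id = t2.agent_id. A NULL in a compared column never satisfies the condition.
Matched pairs: 12.
Total: 12 rows.

12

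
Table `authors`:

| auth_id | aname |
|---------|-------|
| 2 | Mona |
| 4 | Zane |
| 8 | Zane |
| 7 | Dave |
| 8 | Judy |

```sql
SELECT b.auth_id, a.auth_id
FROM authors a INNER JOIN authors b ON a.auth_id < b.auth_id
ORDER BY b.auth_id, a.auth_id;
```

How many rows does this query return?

9

INNER JOIN keeps only pairs where the ON condition holds.
Matching on a.auth_id < b.auth_id.
- auth_id=2: 4 matching b row(s), so 4 row(s) emitted.
- auth_id=4: 3 matching b row(s), so 3 row(s) emitted.
- auth_id=8: no matching b row, dropped.
- auth_id=7: 2 matching b row(s), so 2 row(s) emitted.
- auth_id=8: no matching b row, dropped.
Total: 9 rows.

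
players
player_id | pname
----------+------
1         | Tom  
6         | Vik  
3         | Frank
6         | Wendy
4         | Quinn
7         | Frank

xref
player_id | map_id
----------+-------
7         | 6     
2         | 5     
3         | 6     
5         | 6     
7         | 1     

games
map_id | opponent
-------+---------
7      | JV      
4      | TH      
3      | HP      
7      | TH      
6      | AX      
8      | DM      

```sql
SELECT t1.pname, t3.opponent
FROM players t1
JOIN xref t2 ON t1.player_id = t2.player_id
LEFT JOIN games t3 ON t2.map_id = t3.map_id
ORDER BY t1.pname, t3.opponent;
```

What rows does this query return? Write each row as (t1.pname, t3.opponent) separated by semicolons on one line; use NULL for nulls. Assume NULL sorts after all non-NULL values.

Step 1 — t1 INNER JOIN t2 on player_id → 3 row(s).
Then LEFT JOIN `games t3` on map_id: each of those 3 rows is kept; rows whose t2.map_id has no match in t3 get NULL for t3's columns.

(Frank, AX); (Frank, AX); (Frank, NULL)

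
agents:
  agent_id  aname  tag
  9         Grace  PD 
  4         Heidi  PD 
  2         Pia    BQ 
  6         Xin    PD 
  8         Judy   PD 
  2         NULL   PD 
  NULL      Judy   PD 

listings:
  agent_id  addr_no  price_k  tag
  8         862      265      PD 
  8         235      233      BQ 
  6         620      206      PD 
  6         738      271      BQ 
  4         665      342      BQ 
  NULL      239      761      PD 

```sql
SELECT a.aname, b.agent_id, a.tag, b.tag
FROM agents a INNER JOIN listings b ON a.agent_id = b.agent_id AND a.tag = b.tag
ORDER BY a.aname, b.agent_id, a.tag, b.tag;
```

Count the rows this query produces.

INNER JOIN keeps only pairs where the ON condition holds.
Matching on a.agent_id = b.agent_id AND a.tag = b.tag. A NULL in a compared column never satisfies the condition.
- agent_id=9, tag=PD: no matching b row, dropped.
- agent_id=4, tag=PD: no matching b row, dropped.
- agent_id=2, tag=BQ: no matching b row, dropped.
- agent_id=6, tag=PD: 1 matching b row(s), so 1 row(s) emitted.
- agent_id=8, tag=PD: 1 matching b row(s), so 1 row(s) emitted.
- agent_id=2, tag=PD: no matching b row, dropped.
- agent_id=NULL, tag=PD: no matching b row, dropped.
Total: 2 rows.

2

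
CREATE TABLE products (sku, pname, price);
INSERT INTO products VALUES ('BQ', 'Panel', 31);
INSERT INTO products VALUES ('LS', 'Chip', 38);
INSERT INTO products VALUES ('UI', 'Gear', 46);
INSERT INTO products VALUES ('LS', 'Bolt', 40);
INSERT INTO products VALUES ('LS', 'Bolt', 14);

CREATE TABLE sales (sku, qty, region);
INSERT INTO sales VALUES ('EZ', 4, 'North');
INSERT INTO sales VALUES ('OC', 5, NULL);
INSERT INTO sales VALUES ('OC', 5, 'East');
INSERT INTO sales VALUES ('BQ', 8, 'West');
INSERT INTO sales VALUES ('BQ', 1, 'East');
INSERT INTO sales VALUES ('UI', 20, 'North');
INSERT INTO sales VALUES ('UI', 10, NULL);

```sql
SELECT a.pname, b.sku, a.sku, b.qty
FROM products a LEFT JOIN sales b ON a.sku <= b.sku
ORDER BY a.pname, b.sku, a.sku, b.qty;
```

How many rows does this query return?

LEFT JOIN keeps every row from `products`; unmatched rows get NULL for `sales`'s columns.
Matching on a.sku <= b.sku.
Matched pairs: 21; unmatched a rows kept: 0.
Total: 21 rows.

21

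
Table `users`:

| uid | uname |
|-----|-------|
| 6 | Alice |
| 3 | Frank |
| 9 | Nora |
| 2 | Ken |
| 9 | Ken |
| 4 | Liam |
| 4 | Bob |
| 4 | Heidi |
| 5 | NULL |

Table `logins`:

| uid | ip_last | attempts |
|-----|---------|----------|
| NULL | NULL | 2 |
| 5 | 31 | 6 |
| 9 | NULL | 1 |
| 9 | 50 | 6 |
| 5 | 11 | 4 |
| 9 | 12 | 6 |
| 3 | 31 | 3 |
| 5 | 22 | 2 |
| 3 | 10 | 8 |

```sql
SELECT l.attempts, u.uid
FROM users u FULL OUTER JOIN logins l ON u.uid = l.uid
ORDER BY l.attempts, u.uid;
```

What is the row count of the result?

FULL OUTER JOIN keeps every row from both sides; unmatched rows get NULL for the other side's columns.
Matching on u.uid = l.uid. A NULL in a compared column never satisfies the condition.
- u row (uid=6): no match → kept, l columns NULL.
- u row (uid=3): matches 2 l row(s) → 2 output row(s).
- u row (uid=9): matches 3 l row(s) → 3 output row(s).
- u row (uid=2): no match → kept, l columns NULL.
- u row (uid=9): matches 3 l row(s) → 3 output row(s).
- u row (uid=4): no match → kept, l columns NULL.
- u row (uid=4): no match → kept, l columns NULL.
- u row (uid=4): no match → kept, l columns NULL.
- u row (uid=5): matches 3 l row(s) → 3 output row(s).
- 1 l row(s) had no u match → kept, u columns NULL.
Total: 11 matched + 6 padded = 17 rows.

17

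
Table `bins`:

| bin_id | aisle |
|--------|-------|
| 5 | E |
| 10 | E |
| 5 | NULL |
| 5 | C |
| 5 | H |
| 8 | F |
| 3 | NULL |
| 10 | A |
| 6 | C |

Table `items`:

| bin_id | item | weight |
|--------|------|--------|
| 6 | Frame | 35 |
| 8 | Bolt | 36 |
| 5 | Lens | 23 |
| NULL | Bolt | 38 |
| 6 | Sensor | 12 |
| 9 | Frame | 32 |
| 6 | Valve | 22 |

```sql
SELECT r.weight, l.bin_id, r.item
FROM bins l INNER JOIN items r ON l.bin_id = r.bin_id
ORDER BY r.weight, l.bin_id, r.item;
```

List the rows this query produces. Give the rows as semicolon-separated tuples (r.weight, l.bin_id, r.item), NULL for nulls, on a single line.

INNER JOIN keeps only pairs where the ON condition holds.
Matching on l.bin_id = r.bin_id. A NULL in a compared column never satisfies the condition.
Matched pairs: 8.

(12, 6, Sensor); (22, 6, Valve); (23, 5, Lens); (23, 5, Lens); (23, 5, Lens); (23, 5, Lens); (35, 6, Frame); (36, 8, Bolt)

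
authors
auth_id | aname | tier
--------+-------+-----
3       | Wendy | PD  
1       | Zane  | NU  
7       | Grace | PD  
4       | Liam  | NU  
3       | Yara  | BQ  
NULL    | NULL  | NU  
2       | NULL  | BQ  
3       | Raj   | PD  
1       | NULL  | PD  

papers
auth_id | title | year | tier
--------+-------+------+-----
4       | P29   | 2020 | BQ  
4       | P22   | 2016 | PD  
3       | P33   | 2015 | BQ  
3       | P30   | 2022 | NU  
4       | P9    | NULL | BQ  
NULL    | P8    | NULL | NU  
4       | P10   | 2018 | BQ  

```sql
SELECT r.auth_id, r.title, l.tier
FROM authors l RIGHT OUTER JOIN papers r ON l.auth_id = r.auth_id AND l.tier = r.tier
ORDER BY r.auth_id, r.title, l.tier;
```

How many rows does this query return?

RIGHT JOIN keeps every row from `papers`; unmatched rows get NULL for `authors`'s columns.
Matching on l.auth_id = r.auth_id AND l.tier = r.tier. A NULL in a compared column never satisfies the condition.
- auth_id=3, tier=PD: no matching r row.
- auth_id=1, tier=NU: no matching r row.
- auth_id=7, tier=PD: no matching r row.
- auth_id=4, tier=NU: no matching r row.
- auth_id=3, tier=BQ: 1 matching r row(s), so 1 row(s) emitted.
- auth_id=NULL, tier=NU: no matching r row.
- auth_id=2, tier=BQ: no matching r row.
- auth_id=3, tier=PD: no matching r row.
- auth_id=1, tier=PD: no matching r row.
- 6 r row(s) had no l match → kept, l columns NULL.
Total: 1 matched + 6 padded = 7 rows.

7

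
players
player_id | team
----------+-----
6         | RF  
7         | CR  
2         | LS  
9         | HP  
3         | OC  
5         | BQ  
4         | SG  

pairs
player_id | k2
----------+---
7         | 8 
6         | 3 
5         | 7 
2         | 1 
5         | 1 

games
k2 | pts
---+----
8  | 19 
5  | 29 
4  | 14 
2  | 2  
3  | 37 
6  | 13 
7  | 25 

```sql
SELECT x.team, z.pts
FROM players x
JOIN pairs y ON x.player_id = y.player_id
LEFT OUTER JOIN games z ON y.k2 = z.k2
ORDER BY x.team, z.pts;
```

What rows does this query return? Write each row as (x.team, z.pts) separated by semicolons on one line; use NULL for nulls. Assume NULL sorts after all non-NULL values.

Joins associate left-to-right: players INNER JOIN pairs on player_id gives 5 intermediate row(s).
Then LEFT JOIN `games z` on k2: each of those 5 rows is kept; rows whose y.k2 has no match in z get NULL for z's columns.

(BQ, 25); (BQ, NULL); (CR, 19); (LS, NULL); (RF, 37)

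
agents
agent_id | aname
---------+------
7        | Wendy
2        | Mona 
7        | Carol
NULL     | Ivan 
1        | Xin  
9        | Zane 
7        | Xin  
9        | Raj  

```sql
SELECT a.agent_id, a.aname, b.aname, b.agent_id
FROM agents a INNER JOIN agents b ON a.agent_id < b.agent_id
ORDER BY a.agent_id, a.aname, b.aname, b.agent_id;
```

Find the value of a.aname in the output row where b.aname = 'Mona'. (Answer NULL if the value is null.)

INNER JOIN keeps only pairs where the ON condition holds.
Matching on a.agent_id < b.agent_id. A NULL in a compared column never satisfies the condition.
- a[0] agent_id=7 → 2 match(es) in b → 2 row(s).
- a[1] agent_id=2 → 5 match(es) in b → 5 row(s).
- a[2] agent_id=7 → 2 match(es) in b → 2 row(s).
- a[3] agent_id=NULL → no match; dropped.
- a[4] agent_id=1 → 6 match(es) in b → 6 row(s).
- a[5] agent_id=9 → no match; dropped.
- a[6] agent_id=7 → 2 match(es) in b → 2 row(s).
- a[7] agent_id=9 → no match; dropped.

Xin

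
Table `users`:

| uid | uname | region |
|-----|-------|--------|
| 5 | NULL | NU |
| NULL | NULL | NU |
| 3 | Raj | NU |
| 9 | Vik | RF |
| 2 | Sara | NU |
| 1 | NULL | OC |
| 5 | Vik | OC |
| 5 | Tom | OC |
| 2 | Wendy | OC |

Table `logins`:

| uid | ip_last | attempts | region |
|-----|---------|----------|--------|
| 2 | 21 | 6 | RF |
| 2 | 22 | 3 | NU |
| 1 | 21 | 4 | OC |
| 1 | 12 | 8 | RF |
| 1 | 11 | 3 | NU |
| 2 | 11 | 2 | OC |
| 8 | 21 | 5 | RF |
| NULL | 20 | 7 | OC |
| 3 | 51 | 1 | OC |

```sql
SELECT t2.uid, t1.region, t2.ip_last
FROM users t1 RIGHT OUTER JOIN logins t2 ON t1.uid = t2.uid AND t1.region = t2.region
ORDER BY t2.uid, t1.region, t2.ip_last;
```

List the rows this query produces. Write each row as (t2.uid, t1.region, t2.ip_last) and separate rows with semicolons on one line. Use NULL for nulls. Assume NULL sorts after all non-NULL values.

RIGHT JOIN keeps every row from `logins`; unmatched rows get NULL for `users`'s columns.
Matching on t1.uid = t2.uid AND t1.region = t2.region. A NULL in a compared column never satisfies the condition.
- uid=5, region=NU: no matching t2 row.
- uid=NULL, region=NU: no matching t2 row.
- uid=3, region=NU: no matching t2 row.
- uid=9, region=RF: no matching t2 row.
- uid=2, region=NU: 1 matching t2 row(s), so 1 row(s) emitted.
- uid=1, region=OC: 1 matching t2 row(s), so 1 row(s) emitted.
- uid=5, region=OC: no matching t2 row.
- uid=5, region=OC: no matching t2 row.
- uid=2, region=OC: 1 matching t2 row(s), so 1 row(s) emitted.
- 6 t2 row(s) had no t1 match → kept, t1 columns NULL.
After projecting and ordering:
t2.uid | t1.region | t2.ip_last
1 | OC | 21
1 | NULL | 11
1 | NULL | 12
2 | NU | 22
2 | OC | 11
2 | NULL | 21
3 | NULL | 51
8 | NULL | 21
NULL | NULL | 20

(1, OC, 21); (1, NULL, 11); (1, NULL, 12); (2, NU, 22); (2, OC, 11); (2, NULL, 21); (3, NULL, 51); (8, NULL, 21); (NULL, NULL, 20)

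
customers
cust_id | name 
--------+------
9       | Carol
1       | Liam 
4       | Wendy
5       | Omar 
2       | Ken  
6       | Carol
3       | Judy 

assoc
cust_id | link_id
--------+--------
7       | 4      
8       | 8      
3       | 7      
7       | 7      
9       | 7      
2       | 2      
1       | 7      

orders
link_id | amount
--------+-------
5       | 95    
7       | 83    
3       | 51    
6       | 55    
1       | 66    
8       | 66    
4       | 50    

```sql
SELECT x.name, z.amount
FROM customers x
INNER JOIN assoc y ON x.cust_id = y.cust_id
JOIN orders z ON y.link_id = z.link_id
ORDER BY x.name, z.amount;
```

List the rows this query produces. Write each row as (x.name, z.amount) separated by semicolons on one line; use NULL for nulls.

Joins associate left-to-right: customers INNER JOIN assoc on cust_id gives 4 intermediate row(s).
Then INNER JOIN `orders z` on link_id: keep only rows whose y.link_id appears in z.

(Carol, 83); (Judy, 83); (Liam, 83)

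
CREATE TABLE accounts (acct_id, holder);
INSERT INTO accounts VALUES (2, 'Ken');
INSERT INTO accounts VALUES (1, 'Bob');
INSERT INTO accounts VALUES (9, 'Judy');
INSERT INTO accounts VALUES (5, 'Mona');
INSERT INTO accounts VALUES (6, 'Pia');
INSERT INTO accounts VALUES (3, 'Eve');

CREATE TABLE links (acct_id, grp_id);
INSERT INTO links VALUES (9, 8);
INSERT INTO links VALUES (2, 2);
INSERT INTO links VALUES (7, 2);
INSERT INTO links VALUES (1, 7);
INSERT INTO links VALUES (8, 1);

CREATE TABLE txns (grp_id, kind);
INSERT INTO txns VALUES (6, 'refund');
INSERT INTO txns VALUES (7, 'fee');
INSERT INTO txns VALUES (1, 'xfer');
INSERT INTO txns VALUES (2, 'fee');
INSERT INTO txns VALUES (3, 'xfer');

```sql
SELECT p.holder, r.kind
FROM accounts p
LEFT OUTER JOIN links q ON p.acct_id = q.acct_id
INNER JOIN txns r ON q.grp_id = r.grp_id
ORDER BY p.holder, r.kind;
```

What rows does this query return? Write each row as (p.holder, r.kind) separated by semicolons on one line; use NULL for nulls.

Step 1 — p LEFT JOIN q on acct_id → 6 row(s).
Then INNER JOIN `txns r` on grp_id: keep only rows whose q.grp_id appears in r.

(Bob, fee); (Ken, fee)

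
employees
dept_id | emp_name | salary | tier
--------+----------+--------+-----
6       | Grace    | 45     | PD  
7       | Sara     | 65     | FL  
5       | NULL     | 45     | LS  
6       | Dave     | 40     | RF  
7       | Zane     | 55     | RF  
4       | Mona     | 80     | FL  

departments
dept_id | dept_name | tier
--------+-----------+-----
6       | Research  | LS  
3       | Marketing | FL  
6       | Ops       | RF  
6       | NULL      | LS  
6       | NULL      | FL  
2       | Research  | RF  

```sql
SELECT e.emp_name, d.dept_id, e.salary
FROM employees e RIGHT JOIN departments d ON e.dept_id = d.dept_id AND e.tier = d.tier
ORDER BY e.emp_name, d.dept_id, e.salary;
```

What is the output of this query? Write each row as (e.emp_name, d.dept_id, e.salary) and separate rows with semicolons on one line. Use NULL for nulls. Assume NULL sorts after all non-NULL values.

(Dave, 6, 40); (NULL, 2, NULL); (NULL, 3, NULL); (NULL, 6, NULL); (NULL, 6, NULL); (NULL, 6, NULL)

RIGHT JOIN keeps every row from `departments`; unmatched rows get NULL for `employees`'s columns.
Matching on e.dept_id = d.dept_id AND e.tier = d.tier.
Matched pairs: 1; unmatched d rows kept: 5.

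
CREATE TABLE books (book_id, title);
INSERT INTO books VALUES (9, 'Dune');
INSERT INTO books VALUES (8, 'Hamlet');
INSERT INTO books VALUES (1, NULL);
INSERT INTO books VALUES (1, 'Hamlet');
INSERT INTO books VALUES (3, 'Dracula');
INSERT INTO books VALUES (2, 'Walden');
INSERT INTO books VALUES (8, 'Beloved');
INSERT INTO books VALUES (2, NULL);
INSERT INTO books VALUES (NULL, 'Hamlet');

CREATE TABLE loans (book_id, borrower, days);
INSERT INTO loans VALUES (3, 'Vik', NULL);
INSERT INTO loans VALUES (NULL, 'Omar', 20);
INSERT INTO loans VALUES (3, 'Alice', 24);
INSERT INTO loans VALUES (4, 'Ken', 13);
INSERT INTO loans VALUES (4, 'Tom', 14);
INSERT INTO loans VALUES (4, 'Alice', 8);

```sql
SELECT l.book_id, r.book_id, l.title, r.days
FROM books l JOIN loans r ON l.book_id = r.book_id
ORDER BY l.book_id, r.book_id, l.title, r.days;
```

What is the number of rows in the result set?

2

INNER JOIN keeps only pairs where the ON condition holds.
Matching on l.book_id = r.book_id. A NULL in a compared column never satisfies the condition.
- l[0] book_id=9 → no match; dropped.
- l[1] book_id=8 → no match; dropped.
- l[2] book_id=1 → no match; dropped.
- l[3] book_id=1 → no match; dropped.
- l[4] book_id=3 → 2 match(es) in r → 2 row(s).
- l[5] book_id=2 → no match; dropped.
- l[6] book_id=8 → no match; dropped.
- l[7] book_id=2 → no match; dropped.
- l[8] book_id=NULL → no match; dropped.
Total: 2 rows.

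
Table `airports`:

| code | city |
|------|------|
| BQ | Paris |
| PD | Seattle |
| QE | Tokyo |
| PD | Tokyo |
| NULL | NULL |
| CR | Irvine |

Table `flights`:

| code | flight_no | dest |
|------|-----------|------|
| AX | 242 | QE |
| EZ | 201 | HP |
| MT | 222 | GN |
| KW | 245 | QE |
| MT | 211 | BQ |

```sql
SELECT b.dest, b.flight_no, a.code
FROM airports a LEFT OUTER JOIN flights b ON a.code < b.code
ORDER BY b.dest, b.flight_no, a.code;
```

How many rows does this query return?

LEFT JOIN keeps every row from `airports`; unmatched rows get NULL for `flights`'s columns.
Matching on a.code < b.code. A NULL in a compared column never satisfies the condition.
Matched pairs: 8; unmatched a rows kept: 4.
Total: 8 matched + 4 padded = 12 rows.

12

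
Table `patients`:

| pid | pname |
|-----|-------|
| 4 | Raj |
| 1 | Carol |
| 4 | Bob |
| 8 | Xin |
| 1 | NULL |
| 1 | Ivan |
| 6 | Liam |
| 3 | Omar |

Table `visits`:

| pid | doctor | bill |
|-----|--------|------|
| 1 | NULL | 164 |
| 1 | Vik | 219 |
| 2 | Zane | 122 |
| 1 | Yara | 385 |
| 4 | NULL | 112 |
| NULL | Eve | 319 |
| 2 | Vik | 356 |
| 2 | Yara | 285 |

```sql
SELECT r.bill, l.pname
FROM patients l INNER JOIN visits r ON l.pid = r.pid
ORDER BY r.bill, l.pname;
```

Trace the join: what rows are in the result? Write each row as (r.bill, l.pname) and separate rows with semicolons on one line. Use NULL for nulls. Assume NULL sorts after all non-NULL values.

(112, Bob); (112, Raj); (164, Carol); (164, Ivan); (164, NULL); (219, Carol); (219, Ivan); (219, NULL); (385, Carol); (385, Ivan); (385, NULL)

INNER JOIN keeps only pairs where the ON condition holds.
Matching on l.pid = r.pid. A NULL in a compared column never satisfies the condition.
Matched pairs: 11.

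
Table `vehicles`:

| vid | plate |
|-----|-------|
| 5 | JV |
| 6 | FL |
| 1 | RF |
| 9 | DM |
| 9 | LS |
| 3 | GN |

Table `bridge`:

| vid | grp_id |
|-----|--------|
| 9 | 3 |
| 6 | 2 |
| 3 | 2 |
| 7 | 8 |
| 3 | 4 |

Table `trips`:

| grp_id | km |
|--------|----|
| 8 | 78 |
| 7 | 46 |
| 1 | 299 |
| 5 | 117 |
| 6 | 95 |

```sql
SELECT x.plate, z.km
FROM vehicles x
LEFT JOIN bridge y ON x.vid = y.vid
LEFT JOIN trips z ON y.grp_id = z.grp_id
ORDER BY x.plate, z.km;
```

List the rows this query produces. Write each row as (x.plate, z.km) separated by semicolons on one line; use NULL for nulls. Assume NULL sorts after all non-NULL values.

(DM, NULL); (FL, NULL); (GN, NULL); (GN, NULL); (JV, NULL); (LS, NULL); (RF, NULL)

Evaluate left to right. First `vehicles x LEFT JOIN bridge y` on vid: 7 row(s).
Then LEFT JOIN `trips z` on grp_id: each of those 7 rows is kept; rows whose y.grp_id has no match in z get NULL for z's columns.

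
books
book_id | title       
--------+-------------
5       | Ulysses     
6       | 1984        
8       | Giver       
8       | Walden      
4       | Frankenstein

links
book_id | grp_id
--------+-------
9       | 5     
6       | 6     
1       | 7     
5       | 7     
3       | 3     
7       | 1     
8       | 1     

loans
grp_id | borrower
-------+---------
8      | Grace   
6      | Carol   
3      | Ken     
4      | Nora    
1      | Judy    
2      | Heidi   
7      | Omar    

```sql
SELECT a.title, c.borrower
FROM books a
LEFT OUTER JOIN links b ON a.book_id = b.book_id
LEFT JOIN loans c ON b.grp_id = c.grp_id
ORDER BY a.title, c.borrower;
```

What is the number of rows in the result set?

5

Evaluate left to right. First `books a LEFT JOIN links b` on book_id: 5 row(s).
Then LEFT JOIN `loans c` on grp_id: each of those 5 rows is kept; rows whose b.grp_id has no match in c get NULL for c's columns.
Result: 5 row(s).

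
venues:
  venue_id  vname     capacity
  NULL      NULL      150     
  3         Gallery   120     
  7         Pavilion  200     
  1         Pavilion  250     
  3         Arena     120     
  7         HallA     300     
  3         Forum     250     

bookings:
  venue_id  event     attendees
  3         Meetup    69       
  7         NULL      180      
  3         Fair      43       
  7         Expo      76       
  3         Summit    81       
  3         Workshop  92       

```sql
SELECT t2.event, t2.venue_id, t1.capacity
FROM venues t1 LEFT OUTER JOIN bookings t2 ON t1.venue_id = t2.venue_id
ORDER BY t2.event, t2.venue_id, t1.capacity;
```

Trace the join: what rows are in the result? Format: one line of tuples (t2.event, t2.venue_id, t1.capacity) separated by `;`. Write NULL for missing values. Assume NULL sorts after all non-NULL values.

LEFT JOIN keeps every row from `venues`; unmatched rows get NULL for `bookings`'s columns.
Matching on t1.venue_id = t2.venue_id. A NULL in a compared column never satisfies the condition.
- t1 row (venue_id=NULL): no match → kept, t2 columns NULL.
- t1 row (venue_id=3): matches 4 t2 row(s) → 4 output row(s).
- t1 row (venue_id=7): matches 2 t2 row(s) → 2 output row(s).
- t1 row (venue_id=1): no match → kept, t2 columns NULL.
- t1 row (venue_id=3): matches 4 t2 row(s) → 4 output row(s).
- t1 row (venue_id=7): matches 2 t2 row(s) → 2 output row(s).
- t1 row (venue_id=3): matches 4 t2 row(s) → 4 output row(s).

(Expo, 7, 200); (Expo, 7, 300); (Fair, 3, 120); (Fair, 3, 120); (Fair, 3, 250); (Meetup, 3, 120); (Meetup, 3, 120); (Meetup, 3, 250); (Summit, 3, 120); (Summit, 3, 120); (Summit, 3, 250); (Workshop, 3, 120); (Workshop, 3, 120); (Workshop, 3, 250); (NULL, 7, 200); (NULL, 7, 300); (NULL, NULL, 150); (NULL, NULL, 250)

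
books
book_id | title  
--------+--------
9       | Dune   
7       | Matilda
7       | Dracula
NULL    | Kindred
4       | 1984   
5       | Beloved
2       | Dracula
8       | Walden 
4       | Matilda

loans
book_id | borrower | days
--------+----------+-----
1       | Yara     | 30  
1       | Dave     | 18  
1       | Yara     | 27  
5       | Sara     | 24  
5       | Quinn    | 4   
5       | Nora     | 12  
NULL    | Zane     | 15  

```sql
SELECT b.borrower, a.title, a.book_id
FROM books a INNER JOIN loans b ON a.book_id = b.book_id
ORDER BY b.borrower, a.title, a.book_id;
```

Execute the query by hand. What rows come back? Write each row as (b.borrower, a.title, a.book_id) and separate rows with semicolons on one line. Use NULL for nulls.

INNER JOIN keeps only pairs where the ON condition holds.
Matching on a.book_id = b.book_id. A NULL in a compared column never satisfies the condition.
Matched pairs: 3.

(Nora, Beloved, 5); (Quinn, Beloved, 5); (Sara, Beloved, 5)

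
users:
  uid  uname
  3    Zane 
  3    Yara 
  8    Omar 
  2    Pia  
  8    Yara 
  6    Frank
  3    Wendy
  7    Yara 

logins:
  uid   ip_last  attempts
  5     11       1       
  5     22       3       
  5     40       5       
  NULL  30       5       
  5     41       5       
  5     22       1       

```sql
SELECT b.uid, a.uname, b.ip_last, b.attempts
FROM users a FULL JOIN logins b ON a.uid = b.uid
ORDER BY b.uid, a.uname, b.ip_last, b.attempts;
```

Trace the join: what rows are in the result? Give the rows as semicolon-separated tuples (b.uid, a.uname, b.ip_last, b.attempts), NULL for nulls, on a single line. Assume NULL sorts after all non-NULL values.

(5, NULL, 11, 1); (5, NULL, 22, 1); (5, NULL, 22, 3); (5, NULL, 40, 5); (5, NULL, 41, 5); (NULL, Frank, NULL, NULL); (NULL, Omar, NULL, NULL); (NULL, Pia, NULL, NULL); (NULL, Wendy, NULL, NULL); (NULL, Yara, NULL, NULL); (NULL, Yara, NULL, NULL); (NULL, Yara, NULL, NULL); (NULL, Zane, NULL, NULL); (NULL, NULL, 30, 5)

FULL OUTER JOIN keeps every row from both sides; unmatched rows get NULL for the other side's columns.
Matching on a.uid = b.uid. A NULL in a compared column never satisfies the condition.
Matched pairs: 0; unmatched a rows kept: 8; unmatched b rows kept: 6.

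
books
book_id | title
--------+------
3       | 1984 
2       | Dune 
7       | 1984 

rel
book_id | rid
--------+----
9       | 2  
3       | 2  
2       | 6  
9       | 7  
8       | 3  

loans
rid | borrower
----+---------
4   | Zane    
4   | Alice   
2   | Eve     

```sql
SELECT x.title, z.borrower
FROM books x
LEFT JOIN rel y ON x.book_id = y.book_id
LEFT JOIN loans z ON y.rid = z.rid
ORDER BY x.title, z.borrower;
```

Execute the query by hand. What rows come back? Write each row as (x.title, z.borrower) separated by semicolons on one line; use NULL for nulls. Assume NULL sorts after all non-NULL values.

(1984, Eve); (1984, NULL); (Dune, NULL)

Evaluate left to right. First `books x LEFT JOIN rel y` on book_id: 3 row(s).
Then LEFT JOIN `loans z` on rid: each of those 3 rows is kept; rows whose y.rid has no match in z get NULL for z's columns.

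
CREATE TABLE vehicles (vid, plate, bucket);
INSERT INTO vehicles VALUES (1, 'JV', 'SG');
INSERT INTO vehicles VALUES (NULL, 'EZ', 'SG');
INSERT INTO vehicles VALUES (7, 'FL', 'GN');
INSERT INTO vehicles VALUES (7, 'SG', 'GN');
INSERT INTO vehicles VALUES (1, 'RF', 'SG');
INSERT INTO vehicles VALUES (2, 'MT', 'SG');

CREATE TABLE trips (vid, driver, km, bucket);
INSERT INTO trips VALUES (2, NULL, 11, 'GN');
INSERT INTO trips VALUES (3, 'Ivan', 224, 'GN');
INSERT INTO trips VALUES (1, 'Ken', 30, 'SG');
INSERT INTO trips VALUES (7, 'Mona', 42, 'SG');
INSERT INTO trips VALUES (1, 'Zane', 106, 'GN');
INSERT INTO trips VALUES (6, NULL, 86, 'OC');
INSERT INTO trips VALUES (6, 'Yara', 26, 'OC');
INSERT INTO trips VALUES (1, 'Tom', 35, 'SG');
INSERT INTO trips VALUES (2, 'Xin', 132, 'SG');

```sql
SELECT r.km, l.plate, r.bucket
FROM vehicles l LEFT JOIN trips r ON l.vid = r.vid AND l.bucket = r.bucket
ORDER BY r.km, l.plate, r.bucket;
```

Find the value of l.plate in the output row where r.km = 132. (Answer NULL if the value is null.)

MT

LEFT JOIN keeps every row from `vehicles`; unmatched rows get NULL for `trips`'s columns.
Matching on l.vid = r.vid AND l.bucket = r.bucket. A NULL in a compared column never satisfies the condition.
Matched pairs: 5; unmatched l rows kept: 3.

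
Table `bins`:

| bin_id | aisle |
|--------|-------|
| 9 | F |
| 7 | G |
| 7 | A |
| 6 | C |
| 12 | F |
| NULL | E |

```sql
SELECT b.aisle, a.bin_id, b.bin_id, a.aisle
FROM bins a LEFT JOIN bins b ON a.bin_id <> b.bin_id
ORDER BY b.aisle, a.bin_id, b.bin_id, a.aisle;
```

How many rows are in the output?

LEFT JOIN keeps every row from `bins a`; unmatched rows get NULL for `bins b`'s columns.
Matching on a.bin_id <> b.bin_id. A NULL in a compared column never satisfies the condition.
- a (bin_id=9) pairs with 4 row(s) of b.
- a (bin_id=7) pairs with 3 row(s) of b.
- a (bin_id=7) pairs with 3 row(s) of b.
- a (bin_id=6) pairs with 4 row(s) of b.
- a (bin_id=12) pairs with 4 row(s) of b.
- a (bin_id=NULL) has no partner → padded with NULL.
Total: 18 matched + 1 padded = 19 rows.

19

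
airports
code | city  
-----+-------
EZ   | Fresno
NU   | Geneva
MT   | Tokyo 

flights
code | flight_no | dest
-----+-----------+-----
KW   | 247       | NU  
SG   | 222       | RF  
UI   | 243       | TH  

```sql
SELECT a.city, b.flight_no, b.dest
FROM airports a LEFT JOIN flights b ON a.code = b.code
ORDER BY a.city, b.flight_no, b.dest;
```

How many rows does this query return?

LEFT JOIN keeps every row from `airports`; unmatched rows get NULL for `flights`'s columns.
Matching on a.code = b.code.
Matched pairs: 0; unmatched a rows kept: 3.
Total: 0 matched + 3 padded = 3 rows.

3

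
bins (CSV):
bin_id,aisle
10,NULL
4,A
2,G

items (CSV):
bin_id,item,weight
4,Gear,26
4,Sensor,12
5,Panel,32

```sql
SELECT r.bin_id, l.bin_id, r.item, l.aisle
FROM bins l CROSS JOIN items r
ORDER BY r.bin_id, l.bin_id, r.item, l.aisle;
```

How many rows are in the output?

CROSS JOIN pairs every row of `bins` with every row of `items`: 3 × 3 = 9 rows.

9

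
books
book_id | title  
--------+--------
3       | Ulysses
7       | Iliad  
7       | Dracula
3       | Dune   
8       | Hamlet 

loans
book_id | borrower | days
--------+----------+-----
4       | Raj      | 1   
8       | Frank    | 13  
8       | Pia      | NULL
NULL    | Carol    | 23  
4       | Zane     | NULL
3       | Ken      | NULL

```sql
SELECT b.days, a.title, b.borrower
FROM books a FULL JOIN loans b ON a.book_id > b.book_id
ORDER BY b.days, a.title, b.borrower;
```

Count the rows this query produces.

14

FULL OUTER JOIN keeps every row from both sides; unmatched rows get NULL for the other side's columns.
Matching on a.book_id > b.book_id. A NULL in a compared column never satisfies the condition.
- a[0] book_id=3 → no match; kept with NULLs on the b side.
- a[1] book_id=7 → 3 match(es) in b → 3 row(s).
- a[2] book_id=7 → 3 match(es) in b → 3 row(s).
- a[3] book_id=3 → no match; kept with NULLs on the b side.
- a[4] book_id=8 → 3 match(es) in b → 3 row(s).
- 3 b row(s) had no a match → kept, a columns NULL.
Total: 9 matched + 5 padded = 14 rows.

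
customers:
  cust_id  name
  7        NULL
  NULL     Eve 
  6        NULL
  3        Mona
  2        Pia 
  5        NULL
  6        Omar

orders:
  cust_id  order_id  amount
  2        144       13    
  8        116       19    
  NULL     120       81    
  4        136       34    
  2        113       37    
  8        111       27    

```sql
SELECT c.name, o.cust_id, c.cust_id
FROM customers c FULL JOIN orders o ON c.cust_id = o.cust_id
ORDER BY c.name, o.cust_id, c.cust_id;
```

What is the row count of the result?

FULL OUTER JOIN keeps every row from both sides; unmatched rows get NULL for the other side's columns.
Matching on c.cust_id = o.cust_id. A NULL in a compared column never satisfies the condition.
- cust_id=7: no o row matches, row kept with o columns NULL.
- cust_id=NULL: no o row matches, row kept with o columns NULL.
- cust_id=6: no o row matches, row kept with o columns NULL.
- cust_id=3: no o row matches, row kept with o columns NULL.
- cust_id=2: 2 matching o row(s), so 2 row(s) emitted.
- cust_id=5: no o row matches, row kept with o columns NULL.
- cust_id=6: no o row matches, row kept with o columns NULL.
- 4 o row(s) had no c match → kept, c columns NULL.
Total: 2 matched + 10 padded = 12 rows.

12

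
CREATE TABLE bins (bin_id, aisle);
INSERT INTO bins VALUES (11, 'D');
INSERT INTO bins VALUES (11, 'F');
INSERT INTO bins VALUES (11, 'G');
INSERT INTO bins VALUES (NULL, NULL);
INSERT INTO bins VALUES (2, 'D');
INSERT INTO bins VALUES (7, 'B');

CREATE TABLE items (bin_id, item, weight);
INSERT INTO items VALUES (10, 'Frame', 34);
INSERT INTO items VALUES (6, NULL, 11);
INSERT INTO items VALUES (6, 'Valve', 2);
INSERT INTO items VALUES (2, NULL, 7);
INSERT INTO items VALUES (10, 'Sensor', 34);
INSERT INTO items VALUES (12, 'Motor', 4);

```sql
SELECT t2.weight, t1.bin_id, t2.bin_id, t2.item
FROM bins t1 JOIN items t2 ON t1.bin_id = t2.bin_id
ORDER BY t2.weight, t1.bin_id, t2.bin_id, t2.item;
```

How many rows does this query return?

1

INNER JOIN keeps only pairs where the ON condition holds.
Matching on t1.bin_id = t2.bin_id. A NULL in a compared column never satisfies the condition.
- t1[0] bin_id=11 → no match; dropped.
- t1[1] bin_id=11 → no match; dropped.
- t1[2] bin_id=11 → no match; dropped.
- t1[3] bin_id=NULL → no match; dropped.
- t1[4] bin_id=2 → 1 match(es) in t2 → 1 row(s).
- t1[5] bin_id=7 → no match; dropped.
Total: 1 rows.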